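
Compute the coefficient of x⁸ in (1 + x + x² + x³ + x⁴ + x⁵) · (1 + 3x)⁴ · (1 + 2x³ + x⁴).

(1 + x + x² + x³ + x⁴ + x⁵) has coefficients 1,1,1,1,1,1 for degrees 0…5.
(1 + 3x)⁴ has coefficients 1,12,54,108,81,0,0,0,0 for degrees 0…8.
Finally multiplying by (1 + 2x³ + x⁴), the product of all factors after the first has coefficients 1,12,54,110,106,120,270,270,81 for degrees 0…8.
[x⁸] = 1·81 + 1·270 + 1·270 + 1·120 + 1·106 + 1·110 = 957.

957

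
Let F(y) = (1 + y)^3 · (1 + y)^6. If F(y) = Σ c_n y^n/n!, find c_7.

181440

The EGF product rule gives c_7 = Σ_{k_1+k_2=7} C(7; k_1,k_2) · ∏ g_i(k_i), where (1+y)^3 gives the falling factorial (3)_k; (1+y)^6 gives the falling factorial (6)_k.
g_1(k) for k = 0…7: 1, 3, 6, 6, 0, 0, 0, 0.
g_2(k) for k = 0…7: 1, 6, 30, 120, 360, 720, 720, 0.
c_7 = Σ_k C(7,k)·g_1(k)·g_2(7−k) = 7·3·720 + 21·6·720 + 35·6·360 = 15120 + 90720 + 75600 = 181440.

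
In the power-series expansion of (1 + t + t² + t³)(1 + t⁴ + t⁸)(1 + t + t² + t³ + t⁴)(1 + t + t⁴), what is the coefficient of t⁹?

15

(1 + t + t² + t³) has coefficients 1,1,1,1 for degrees 0…3.
(1 + t⁴ + t⁸) has coefficients 1,0,0,0,1,0,0,0,1,0 for degrees 0…9.
Multiplying by (1 + t + t² + t³ + t⁴) gives running coefficients 1,1,1,1,2,1,1,1,2,1 for degrees 0…9.
Finally multiplying by (1 + t + t⁴), the product of all factors after the first has coefficients 1,2,2,2,4,4,3,3,5,4 for degrees 0…9.
[t⁹] = 1·4 + 1·5 + 1·3 + 1·3 = 15.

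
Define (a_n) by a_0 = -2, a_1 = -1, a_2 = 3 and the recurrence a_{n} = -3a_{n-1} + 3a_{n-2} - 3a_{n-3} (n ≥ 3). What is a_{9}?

The ordinary generating function has denominator 1 + 3x - 3x^2 + 3x^3.
Iterating the recurrence: a_0,…,a_{9} = -2, -1, 3, -6, 30, -117, 459, -1818, 7182, -28377.

-28377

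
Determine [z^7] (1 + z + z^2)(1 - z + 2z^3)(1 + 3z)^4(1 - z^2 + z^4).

434

(1 + z + z^2) has coefficients 1,1,1 for degrees 0…2.
(1 - z + 2z^3) has coefficients 1,-1,0,2,0,0,0,0 for degrees 0…7.
Multiplying by (1 + 3z)^4 gives running coefficients 1,11,42,56,-3,27,216,162 for degrees 0…7.
Finally multiplying by (1 - z^2 + z^4), the product of all factors after the first has coefficients 1,11,41,45,-44,-18,261,191 for degrees 0…7.
[z^7] = 1·191 + 1·261 + 1·(-18) = 434.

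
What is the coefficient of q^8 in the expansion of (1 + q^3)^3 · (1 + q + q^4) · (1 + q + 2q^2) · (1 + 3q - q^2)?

(1 + q^3)^3 has coefficients 1,0,0,3,0,0,3,0,0 for degrees 0…8.
(1 + q + q^4) has coefficients 1,1,0,0,1,0,0,0,0 for degrees 0…8.
Multiplying by (1 + q + 2q^2) gives running coefficients 1,2,3,2,1,1,2,0,0 for degrees 0…8.
Finally multiplying by (1 + 3q - q^2), the product of all factors after the first has coefficients 1,5,8,9,4,2,4,5,-2 for degrees 0…8.
[q^8] = 1·(-2) + 3·2 + 3·8 = 28.

28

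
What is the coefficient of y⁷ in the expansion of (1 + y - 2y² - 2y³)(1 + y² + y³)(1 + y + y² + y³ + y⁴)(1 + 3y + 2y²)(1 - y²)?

(1 + y - 2y² - 2y³) has coefficients 1,1,-2,-2 for degrees 0…3.
(1 + y² + y³) has coefficients 1,0,1,1,0,0,0,0 for degrees 0…7.
Multiplying by (1 + y + y² + y³ + y⁴) gives running coefficients 1,1,2,3,3,2,2,1 for degrees 0…7.
Multiplying by (1 + 3y + 2y²) gives running coefficients 1,4,7,11,16,17,14,11 for degrees 0…7.
Finally multiplying by (1 - y²), the product of all factors after the first has coefficients 1,4,6,7,9,6,-2,-6 for degrees 0…7.
[y⁷] = 1·(-6) + 1·(-2) − 2·6 − 2·9 = -38.

-38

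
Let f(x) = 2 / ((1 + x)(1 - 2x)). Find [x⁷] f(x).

170

The denominator gives the recurrence a_n = a_(n−1) + 2a_(n−2) for n ≥ 2; the numerator fixes a_0 = 2, a_1 = 2.
Iterating: 2, 2, 6, 10, 22, 42, 86, 170, so a_7 = 170.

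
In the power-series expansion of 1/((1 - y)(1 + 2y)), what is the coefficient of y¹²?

The denominator gives the recurrence a_n = −a_(n−1) + 2a_(n−2) for n ≥ 2; the numerator fixes a_0 = 1, a_1 = -1.
Iterating: 1, -1, 3, -5, 11, -21, 43, -85, 171, -341, 683, -1365, 2731, so a_12 = 2731.

2731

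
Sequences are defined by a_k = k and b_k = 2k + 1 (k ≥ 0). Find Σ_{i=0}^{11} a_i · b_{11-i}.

506

This is [x^11] in the product of the two ordinary generating functions.
Σ = 0·23 + 1·21 + 2·19 + 3·17 + 4·15 + 5·13 + 6·11 + 7·9 + 8·7 + 9·5 + 10·3 + 11·1 = 506.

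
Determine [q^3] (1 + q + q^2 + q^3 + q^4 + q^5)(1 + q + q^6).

(1 + q + q^2 + q^3 + q^4 + q^5) has coefficients 1,1,1,1 for degrees 0…3.
(1 + q + q^6) has coefficients 1,1,0,0 for degrees 0…3.
[q^3] = 1·0 + 1·0 + 1·1 + 1·1 = 2.

2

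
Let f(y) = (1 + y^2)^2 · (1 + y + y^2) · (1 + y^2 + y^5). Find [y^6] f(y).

5

(1 + y^2)^2 has coefficients 1,0,2,0,1 for degrees 0…4.
(1 + y + y^2) has coefficients 1,1,1,0,0,0,0 for degrees 0…6.
Finally multiplying by (1 + y^2 + y^5), the product of all factors after the first has coefficients 1,1,2,1,1,1,1 for degrees 0…6.
[y^6] = 1·1 + 2·1 + 1·2 = 5.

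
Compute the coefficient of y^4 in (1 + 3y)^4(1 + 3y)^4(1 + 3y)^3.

(1 + 3y)^4 has coefficients 1,12,54,108,81 for degrees 0…4.
(1 + 3y)^4 has coefficients 1,12,54,108,81 for degrees 0…4.
Finally multiplying by (1 + 3y)^3, the product of all factors after the first has coefficients 1,21,189,945,2835 for degrees 0…4.
[y^4] = 1·2835 + 12·945 + 54·189 + 108·21 + 81·1 = 26730.

26730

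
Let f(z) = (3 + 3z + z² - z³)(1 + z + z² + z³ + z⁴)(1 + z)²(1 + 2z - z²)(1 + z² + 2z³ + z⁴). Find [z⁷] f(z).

(3 + 3z + z² - z³) has coefficients 3,3,1,-1 for degrees 0…3.
(1 + z + z² + z³ + z⁴) has coefficients 1,1,1,1,1,0,0,0 for degrees 0…7.
Multiplying by (1 + z)² gives running coefficients 1,3,4,4,4,3,1,0 for degrees 0…7.
Multiplying by (1 + 2z - z²) gives running coefficients 1,5,9,9,8,7,3,-1 for degrees 0…7.
Finally multiplying by (1 + z² + 2z³ + z⁴), the product of all factors after the first has coefficients 1,5,10,16,28,39,38,31 for degrees 0…7.
[z⁷] = 3·31 + 3·38 + 1·39 − 1·28 = 218.

218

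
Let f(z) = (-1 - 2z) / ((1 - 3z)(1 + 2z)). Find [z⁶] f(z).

Partial fractions give a closed form: a_n = (-1)·3^n.
At n = 6: a_6 = -729.

-729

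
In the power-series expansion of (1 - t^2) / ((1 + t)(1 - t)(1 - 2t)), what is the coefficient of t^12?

4096

Partial fractions give a closed form: a_n = (1)·2^n.
At n = 12: a_12 = 4096.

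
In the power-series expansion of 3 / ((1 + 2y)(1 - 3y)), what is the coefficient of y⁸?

Partial fractions give a closed form: a_n = (6/5)·(-2)^n + (9/5)·3^n.
At n = 8: a_8 = 12117.

12117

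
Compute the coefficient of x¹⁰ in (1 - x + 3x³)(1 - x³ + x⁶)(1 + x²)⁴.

-8

(1 - x + 3x³) has coefficients 1,-1,0,3 for degrees 0…3.
(1 - x³ + x⁶) has coefficients 1,0,0,-1,0,0,1,0,0,0,0 for degrees 0…10.
Finally multiplying by (1 + x²)⁴, the product of all factors after the first has coefficients 1,0,4,-1,6,-4,5,-6,5,-4,6 for degrees 0…10.
[x¹⁰] = 1·6 − 1·(-4) + 3·(-6) = -8.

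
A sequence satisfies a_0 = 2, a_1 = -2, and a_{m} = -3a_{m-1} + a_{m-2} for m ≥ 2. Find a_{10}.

111614

The ordinary generating function has denominator 1 + 3y - y^2.
Iterating the recurrence: a_0,…,a_{10} = 2, -2, 8, -26, 86, -284, 938, -3098, 10232, -33794, 111614.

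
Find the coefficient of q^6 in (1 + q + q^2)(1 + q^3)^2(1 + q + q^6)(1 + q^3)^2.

(1 + q + q^2) has coefficients 1,1,1 for degrees 0…2.
(1 + q^3)^2 has coefficients 1,0,0,2,0,0,1 for degrees 0…6.
Multiplying by (1 + q + q^6) gives running coefficients 1,1,0,2,2,0,2 for degrees 0…6.
Finally multiplying by (1 + q^3)^2, the product of all factors after the first has coefficients 1,1,0,4,4,0,7 for degrees 0…6.
[q^6] = 1·7 + 1·0 + 1·4 = 11.

11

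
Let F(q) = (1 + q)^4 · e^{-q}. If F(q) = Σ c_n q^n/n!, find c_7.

The EGF product rule gives c_7 = Σ_{k_1+k_2=7} C(7; k_1,k_2) · ∏ g_i(k_i), where (1+q)^4 gives the falling factorial (4)_k; e^{-q} gives (-1)^k.
g_1(k) for k = 0…7: 1, 4, 12, 24, 24, 0, 0, 0.
g_2(k) for k = 0…7: 1, -1, 1, -1, 1, -1, 1, -1.
c_7 = Σ_k C(7,k)·g_1(k)·g_2(7−k) = 1·1·(-1) + 7·4·1 + 21·12·(-1) + 35·24·1 + 35·24·(-1) = −1 + 28 − 252 + 840 − 840 = -225.

-225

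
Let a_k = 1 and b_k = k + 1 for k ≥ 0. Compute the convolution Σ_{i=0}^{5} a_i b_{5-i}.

21

This is [x^5] in the product of the two ordinary generating functions.
Σ = 1·6 + 1·5 + 1·4 + 1·3 + 1·2 + 1·1 = 21.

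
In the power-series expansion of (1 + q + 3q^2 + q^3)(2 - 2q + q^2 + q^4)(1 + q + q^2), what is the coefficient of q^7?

6

(1 + q + 3q^2 + q^3) has coefficients 1,1,3,1 for degrees 0…3.
(2 - 2q + q^2 + q^4) has coefficients 2,-2,1,0,1,0,0,0 for degrees 0…7.
Finally multiplying by (1 + q + q^2), the product of all factors after the first has coefficients 2,0,1,-1,2,1,1,0 for degrees 0…7.
[q^7] = 1·0 + 1·1 + 3·1 + 1·2 = 6.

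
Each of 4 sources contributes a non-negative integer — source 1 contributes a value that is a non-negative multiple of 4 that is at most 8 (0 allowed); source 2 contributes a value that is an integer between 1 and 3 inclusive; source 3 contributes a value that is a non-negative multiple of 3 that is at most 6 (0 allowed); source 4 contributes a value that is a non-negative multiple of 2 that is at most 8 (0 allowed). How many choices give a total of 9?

The generating function for the choices is (1 + q⁴ + q⁸)·(q + q² + q³)·(1 + q³ + q⁶)·(1 + q² + q⁴ + q⁶ + q⁸); the count is [q⁹].
(1 + q⁴ + q⁸) has coefficients 1,0,0,0,1,0,0,0,1 for degrees 0…8.
(q + q² + q³) has coefficients 0,1,1,1,0,0,0,0,0,0 for degrees 0…9.
Multiplying by (1 + q³ + q⁶) gives running coefficients 0,1,1,1,1,1,1,1,1,1 for degrees 0…9.
Finally multiplying by (1 + q² + q⁴ + q⁶ + q⁸), the product of all factors after the first has coefficients 0,1,1,2,2,3,3,4,4,5 for degrees 0…9.
[q⁹] = 1·5 + 1·3 + 1·1 = 9.

9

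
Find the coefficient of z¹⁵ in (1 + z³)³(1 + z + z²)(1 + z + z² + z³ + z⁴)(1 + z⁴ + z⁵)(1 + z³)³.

246

(1 + z³)³ has coefficients 1,0,0,3,0,0,3,0,0,1 for degrees 0…9.
(1 + z + z²) has coefficients 1,1,1,0,0,0,0,0,0,0,0,0,0,0,0,0 for degrees 0…15.
Multiplying by (1 + z + z² + z³ + z⁴) gives running coefficients 1,2,3,3,3,2,1,0,0,0,0,0,0,0,0,0 for degrees 0…15.
Multiplying by (1 + z⁴ + z⁵) gives running coefficients 1,2,3,3,4,5,6,6,6,5,3,1,0,0,0,0 for degrees 0…15.
Finally multiplying by (1 + z³)³, the product of all factors after the first has coefficients 1,2,3,6,10,14,18,24,30,33,35,37,36,31,26,21 for degrees 0…15.
[z¹⁵] = 1·21 + 3·36 + 3·33 + 1·18 = 246.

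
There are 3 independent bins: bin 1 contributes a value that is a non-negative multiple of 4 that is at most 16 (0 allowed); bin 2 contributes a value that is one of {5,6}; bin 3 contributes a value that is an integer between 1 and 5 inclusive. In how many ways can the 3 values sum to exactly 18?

The generating function for the choices is (1 + x⁴ + x⁸ + x¹² + x¹⁶)·(x⁵ + x⁶)·(x + x² + x³ + x⁴ + x⁵); the count is [x¹⁸].
(1 + x⁴ + x⁸ + x¹² + x¹⁶) has coefficients 1,0,0,0,1,0,0,0,1,0,0,0,1,0,0,0,1 for degrees 0…16.
(x⁵ + x⁶) has coefficients 0,0,0,0,0,1,1,0,0,0,0,0,0,0,0,0,0,0,0 for degrees 0…18.
Finally multiplying by (x + x² + x³ + x⁴ + x⁵), the product of all factors after the first has coefficients 0,0,0,0,0,0,1,2,2,2,2,1,0,0,0,0,0,0,0 for degrees 0…18.
[x¹⁸] = 1·0 + 1·0 + 1·2 + 1·1 + 1·0 = 3.

3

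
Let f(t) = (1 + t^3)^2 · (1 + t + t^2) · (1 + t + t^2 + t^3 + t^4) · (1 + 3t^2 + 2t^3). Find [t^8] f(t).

(1 + t^3)^2 has coefficients 1,0,0,2,0,0,1 for degrees 0…6.
(1 + t + t^2) has coefficients 1,1,1,0,0,0,0,0,0 for degrees 0…8.
Multiplying by (1 + t + t^2 + t^3 + t^4) gives running coefficients 1,2,3,3,3,2,1,0,0 for degrees 0…8.
Finally multiplying by (1 + 3t^2 + 2t^3), the product of all factors after the first has coefficients 1,2,6,11,16,17,16,12,7 for degrees 0…8.
[t^8] = 1·7 + 2·17 + 1·6 = 47.

47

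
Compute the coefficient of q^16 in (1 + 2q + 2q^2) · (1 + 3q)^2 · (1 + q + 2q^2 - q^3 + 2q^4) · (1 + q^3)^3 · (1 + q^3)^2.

(1 + 2q + 2q^2) has coefficients 1,2,2 for degrees 0…2.
(1 + 3q)^2 has coefficients 1,6,9,0,0,0,0,0,0,0,0,0,0,0,0,0,0 for degrees 0…16.
Multiplying by (1 + q + 2q^2 - q^3 + 2q^4) gives running coefficients 1,7,17,20,14,3,18,0,0,0,0,0,0,0,0,0,0 for degrees 0…16.
Multiplying by (1 + q^3)^3 gives running coefficients 1,7,17,23,35,54,81,63,60,115,49,26,74,14,3,18,0 for degrees 0…16.
Finally multiplying by (1 + q^3)^2, the product of all factors after the first has coefficients 1,7,17,25,49,88,128,140,185,300,210,200,385,175,115,281,77 for degrees 0…16.
[q^16] = 1·77 + 2·281 + 2·115 = 869.

869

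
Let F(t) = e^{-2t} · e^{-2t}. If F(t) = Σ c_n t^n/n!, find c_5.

The EGF product rule gives c_5 = Σ_{k_1+k_2=5} C(5; k_1,k_2) · ∏ g_i(k_i), where e^{-2t} gives (-2)^k; e^{-2t} gives (-2)^k.
g_1(k) for k = 0…5: 1, -2, 4, -8, 16, -32.
g_2(k) for k = 0…5: 1, -2, 4, -8, 16, -32.
c_5 = Σ_k C(5,k)·g_1(k)·g_2(5−k) = 1·1·(-32) + 5·(-2)·16 + 10·4·(-8) + 10·(-8)·4 + 5·16·(-2) + 1·(-32)·1 = −32 − 160 − 320 − 320 − 160 − 32 = -1024.

-1024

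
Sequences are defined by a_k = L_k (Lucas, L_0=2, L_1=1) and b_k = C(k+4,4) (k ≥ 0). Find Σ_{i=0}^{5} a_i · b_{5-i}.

This is [x^5] in the product of the two ordinary generating functions.
Σ = 2·126 + 1·70 + 3·35 + 4·15 + 7·5 + 11·1 = 533.

533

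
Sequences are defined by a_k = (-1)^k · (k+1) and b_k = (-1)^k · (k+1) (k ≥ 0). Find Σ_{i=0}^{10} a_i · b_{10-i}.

This is [x^10] in the product of the two ordinary generating functions.
Σ = 1·11 − 2·(-10) + 3·9 − 4·(-8) + 5·7 − 6·(-6) + 7·5 − 8·(-4) + 9·3 − 10·(-2) + 11·1 = 286.

286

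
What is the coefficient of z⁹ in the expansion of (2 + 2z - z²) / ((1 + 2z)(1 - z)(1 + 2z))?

-3157

The denominator gives the recurrence a_n = −3a_(n−1) + 4a_(n−3) for n ≥ 3; the numerator fixes a_0 = 2, a_1 = -4, a_2 = 11.
Iterating: 2, -4, 11, -25, 59, -133, 299, -661, 1451, -3157, so a_9 = -3157.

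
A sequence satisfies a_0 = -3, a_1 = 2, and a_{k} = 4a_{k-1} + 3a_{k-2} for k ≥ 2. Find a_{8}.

2573

The ordinary generating function has denominator 1 - 4q - 3q^2.
Iterating the recurrence: a_0,…,a_{8} = -3, 2, -1, 2, 5, 26, 119, 554, 2573.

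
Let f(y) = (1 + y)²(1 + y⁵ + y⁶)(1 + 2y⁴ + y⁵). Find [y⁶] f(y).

(1 + y)² has coefficients 1,2,1 for degrees 0…2.
(1 + y⁵ + y⁶) has coefficients 1,0,0,0,0,1,1 for degrees 0…6.
Finally multiplying by (1 + 2y⁴ + y⁵), the product of all factors after the first has coefficients 1,0,0,0,2,2,1 for degrees 0…6.
[y⁶] = 1·1 + 2·2 + 1·2 = 7.

7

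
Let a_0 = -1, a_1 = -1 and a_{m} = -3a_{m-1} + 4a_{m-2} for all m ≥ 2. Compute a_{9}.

The ordinary generating function has denominator 1 + 3t - 4t^2.
Iterating the recurrence: a_0,…,a_{9} = -1, -1, -1, -1, -1, -1, -1, -1, -1, -1.

-1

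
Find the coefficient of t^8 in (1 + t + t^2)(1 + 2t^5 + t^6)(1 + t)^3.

(1 + t + t^2) has coefficients 1,1,1 for degrees 0…2.
(1 + 2t^5 + t^6) has coefficients 1,0,0,0,0,2,1,0,0 for degrees 0…8.
Finally multiplying by (1 + t)^3, the product of all factors after the first has coefficients 1,3,3,1,0,2,7,9,5 for degrees 0…8.
[t^8] = 1·5 + 1·9 + 1·7 = 21.

21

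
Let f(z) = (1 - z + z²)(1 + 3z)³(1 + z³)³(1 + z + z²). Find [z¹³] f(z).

(1 - z + z²) has coefficients 1,-1,1 for degrees 0…2.
(1 + 3z)³ has coefficients 1,9,27,27,0,0,0,0,0,0,0,0,0,0 for degrees 0…13.
Multiplying by (1 + z³)³ gives running coefficients 1,9,27,30,27,81,84,27,81,82,9,27,27,0 for degrees 0…13.
Finally multiplying by (1 + z + z²), the product of all factors after the first has coefficients 1,10,37,66,84,138,192,192,192,190,172,118,63,54 for degrees 0…13.
[z¹³] = 1·54 − 1·63 + 1·118 = 109.

109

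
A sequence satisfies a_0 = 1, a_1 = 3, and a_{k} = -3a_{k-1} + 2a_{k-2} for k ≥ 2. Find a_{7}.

The ordinary generating function has denominator 1 + 3z - 2z^2.
Iterating the recurrence: a_0,…,a_{7} = 1, 3, -7, 27, -95, 339, -1207, 4299.

4299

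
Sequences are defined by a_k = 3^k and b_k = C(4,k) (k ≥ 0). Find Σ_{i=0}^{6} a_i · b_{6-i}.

This is [x^6] in the product of the two ordinary generating functions.
Σ = 1·0 + 3·0 + 9·1 + 27·4 + 81·6 + 243·4 + 729·1 = 2304.

2304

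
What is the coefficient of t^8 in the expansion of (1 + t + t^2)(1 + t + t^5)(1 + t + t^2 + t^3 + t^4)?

(1 + t + t^2) has coefficients 1,1,1 for degrees 0…2.
(1 + t + t^5) has coefficients 1,1,0,0,0,1,0,0,0 for degrees 0…8.
Finally multiplying by (1 + t + t^2 + t^3 + t^4), the product of all factors after the first has coefficients 1,2,2,2,2,2,1,1,1 for degrees 0…8.
[t^8] = 1·1 + 1·1 + 1·1 = 3.

3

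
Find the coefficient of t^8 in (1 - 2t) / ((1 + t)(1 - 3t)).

1641

Partial fractions give a closed form: a_n = (3/4)·(-1)^n + (1/4)·3^n.
At n = 8: a_8 = 1641.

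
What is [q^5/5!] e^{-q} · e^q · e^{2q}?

The EGF product rule gives c_5 = Σ_{k_1+k_2+k_3=5} C(5; k_1,k_2,k_3) · ∏ g_i(k_i), where e^{-q} gives (-1)^k; e^q gives (1)^k; e^{2q} gives (2)^k.
g_1(k) for k = 0…5: 1, -1, 1, -1, 1, -1.
g_2(k) for k = 0…5: 1, 1, 1, 1, 1, 1.
g_3(k) for k = 0…5: 1, 2, 4, 8, 16, 32.
First combine the last two factors: h(k) = Σ_j C(k,j)·g_2(j)·g_3(k−j) for k = 0…5: 1, 3, 9, 27, 81, 243.
c_5 = Σ_k C(5,k)·g_1(k)·h(5−k) = 1·1·243 + 5·(-1)·81 + 10·1·27 + 10·(-1)·9 + 5·1·3 + 1·(-1)·1 = 243 − 405 + 270 − 90 + 15 − 1 = 32.

32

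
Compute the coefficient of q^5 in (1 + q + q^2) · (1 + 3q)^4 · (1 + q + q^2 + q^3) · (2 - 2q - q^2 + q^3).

(1 + q + q^2) has coefficients 1,1,1 for degrees 0…2.
(1 + 3q)^4 has coefficients 1,12,54,108,81,0 for degrees 0…5.
Multiplying by (1 + q + q^2 + q^3) gives running coefficients 1,13,67,175,255,243 for degrees 0…5.
Finally multiplying by (2 - 2q - q^2 + q^3), the product of all factors after the first has coefficients 2,24,107,204,106,-132 for degrees 0…5.
[q^5] = 1·(-132) + 1·106 + 1·204 = 178.

178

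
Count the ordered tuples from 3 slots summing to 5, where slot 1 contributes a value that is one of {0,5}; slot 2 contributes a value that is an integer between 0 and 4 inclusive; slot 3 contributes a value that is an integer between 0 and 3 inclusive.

4

The generating function for the choices is (1 + t⁵)·(1 + t + t² + t³ + t⁴)·(1 + t + t² + t³); the count is [t⁵].
(1 + t⁵) has coefficients 1,0,0,0,0,1 for degrees 0…5.
(1 + t + t² + t³ + t⁴) has coefficients 1,1,1,1,1,0 for degrees 0…5.
Finally multiplying by (1 + t + t² + t³), the product of all factors after the first has coefficients 1,2,3,4,4,3 for degrees 0…5.
[t⁵] = 1·3 + 1·1 = 4.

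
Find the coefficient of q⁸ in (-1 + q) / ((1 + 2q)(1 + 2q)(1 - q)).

The denominator gives the recurrence a_n = −3a_(n−1) + 4a_(n−3) for n ≥ 3; the numerator fixes a_0 = -1, a_1 = 4, a_2 = -12.
Iterating: -1, 4, -12, 32, -80, 192, -448, 1024, -2304, so a_8 = -2304.

-2304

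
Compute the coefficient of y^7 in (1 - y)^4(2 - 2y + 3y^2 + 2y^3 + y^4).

(1 - y)^4 has coefficients 1,-4,6,-4,1 for degrees 0…4.
(2 - 2y + 3y^2 + 2y^3 + y^4) has coefficients 2,-2,3,2,1,0,0,0 for degrees 0…7.
[y^7] = 1·0 − 4·0 + 6·0 − 4·1 + 1·2 = -2.

-2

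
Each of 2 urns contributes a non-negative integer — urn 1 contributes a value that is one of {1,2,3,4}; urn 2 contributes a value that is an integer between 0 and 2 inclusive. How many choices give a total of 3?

3

The generating function for the choices is (t + t^2 + t^3 + t^4)·(1 + t + t^2); the count is [t^3].
(t + t^2 + t^3 + t^4) has coefficients 0,1,1,1 for degrees 0…3.
(1 + t + t^2) has coefficients 1,1,1,0 for degrees 0…3.
[t^3] = 1·1 + 1·1 + 1·1 = 3.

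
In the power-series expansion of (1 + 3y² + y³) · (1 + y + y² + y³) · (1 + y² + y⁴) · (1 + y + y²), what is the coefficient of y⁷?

(1 + 3y² + y³) has coefficients 1,0,3,1 for degrees 0…3.
(1 + y + y² + y³) has coefficients 1,1,1,1,0,0,0,0 for degrees 0…7.
Multiplying by (1 + y² + y⁴) gives running coefficients 1,1,2,2,2,2,1,1 for degrees 0…7.
Finally multiplying by (1 + y + y²), the product of all factors after the first has coefficients 1,2,4,5,6,6,5,4 for degrees 0…7.
[y⁷] = 1·4 + 3·6 + 1·6 = 28.

28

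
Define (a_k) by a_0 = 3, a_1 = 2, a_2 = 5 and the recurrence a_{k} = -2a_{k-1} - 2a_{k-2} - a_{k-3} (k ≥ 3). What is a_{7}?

The ordinary generating function has denominator 1 + 2y + 2y^2 + y^3.
Iterating the recurrence: a_0,…,a_{7} = 3, 2, 5, -17, 22, -15, 3, 2.

2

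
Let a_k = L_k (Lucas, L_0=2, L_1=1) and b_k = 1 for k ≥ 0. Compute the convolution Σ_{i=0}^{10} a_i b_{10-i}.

321

This is [x^10] in the product of the two ordinary generating functions.
Σ = 2·1 + 1·1 + 3·1 + 4·1 + 7·1 + 11·1 + 18·1 + 29·1 + 47·1 + 76·1 + 123·1 = 321.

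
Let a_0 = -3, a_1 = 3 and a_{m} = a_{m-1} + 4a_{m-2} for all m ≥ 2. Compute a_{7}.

The ordinary generating function has denominator 1 - x - 4x^2.
Iterating the recurrence: a_0,…,a_{7} = -3, 3, -9, 3, -33, -21, -153, -237.

-237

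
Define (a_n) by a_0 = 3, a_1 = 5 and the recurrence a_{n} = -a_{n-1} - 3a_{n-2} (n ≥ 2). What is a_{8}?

58

The ordinary generating function has denominator 1 + y + 3y^2.
Iterating the recurrence: a_0,…,a_{8} = 3, 5, -14, -1, 43, -40, -89, 209, 58.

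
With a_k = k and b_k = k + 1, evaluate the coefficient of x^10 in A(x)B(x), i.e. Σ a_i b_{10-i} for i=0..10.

The convolution is the x^10 coefficient of A(x)B(x).
Σ = 0·11 + 1·10 + 2·9 + 3·8 + 4·7 + 5·6 + 6·5 + 7·4 + 8·3 + 9·2 + 10·1 = 220.

220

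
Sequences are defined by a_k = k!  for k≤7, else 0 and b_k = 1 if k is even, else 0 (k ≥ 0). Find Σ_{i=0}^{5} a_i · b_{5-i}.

This is [x^5] in the product of the two ordinary generating functions.
Σ = 1·0 + 1·1 + 2·0 + 6·1 + 24·0 + 120·1 = 127.

127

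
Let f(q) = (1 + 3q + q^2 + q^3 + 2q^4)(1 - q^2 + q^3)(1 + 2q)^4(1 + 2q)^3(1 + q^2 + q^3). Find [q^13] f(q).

(1 + 3q + q^2 + q^3 + 2q^4) has coefficients 1,3,1,1,2 for degrees 0…4.
(1 - q^2 + q^3) has coefficients 1,0,-1,1,0,0,0,0,0,0,0,0,0,0 for degrees 0…13.
Multiplying by (1 + 2q)^4 gives running coefficients 1,8,23,25,0,-8,16,16,0,0,0,0,0,0 for degrees 0…13.
Multiplying by (1 + 2q)^3 gives running coefficients 1,14,83,267,490,476,168,16,224,320,128,0,0,0 for degrees 0…13.
Finally multiplying by (1 + q^2 + q^3), the product of all factors after the first has coefficients 1,14,84,282,587,826,925,982,868,504,368,544,448,128 for degrees 0…13.
[q^13] = 1·128 + 3·448 + 1·544 + 1·368 + 2·504 = 3392.

3392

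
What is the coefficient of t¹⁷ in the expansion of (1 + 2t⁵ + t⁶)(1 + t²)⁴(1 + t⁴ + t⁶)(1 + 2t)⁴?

(1 + 2t⁵ + t⁶) has coefficients 1,0,0,0,0,2,1 for degrees 0…6.
(1 + t²)⁴ has coefficients 1,0,4,0,6,0,4,0,1,0,0,0,0,0,0,0,0,0 for degrees 0…17.
Multiplying by (1 + t⁴ + t⁶) gives running coefficients 1,0,4,0,7,0,9,0,11,0,10,0,5,0,1,0,0,0 for degrees 0…17.
Finally multiplying by (1 + 2t)⁴, the product of all factors after the first has coefficients 1,8,28,64,119,184,241,296,339,376,418,432,421,360,281,168,104,32 for degrees 0…17.
[t¹⁷] = 1·32 + 2·421 + 1·432 = 1306.

1306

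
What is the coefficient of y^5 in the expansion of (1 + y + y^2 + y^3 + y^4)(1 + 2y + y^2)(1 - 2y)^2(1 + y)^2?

(1 + y + y^2 + y^3 + y^4) has coefficients 1,1,1,1,1 for degrees 0…4.
(1 + 2y + y^2) has coefficients 1,2,1,0,0,0 for degrees 0…5.
Multiplying by (1 - 2y)^2 gives running coefficients 1,-2,-3,4,4,0 for degrees 0…5.
Finally multiplying by (1 + y)^2, the product of all factors after the first has coefficients 1,0,-6,-4,9,12 for degrees 0…5.
[y^5] = 1·12 + 1·9 + 1·(-4) + 1·(-6) + 1·0 = 11.

11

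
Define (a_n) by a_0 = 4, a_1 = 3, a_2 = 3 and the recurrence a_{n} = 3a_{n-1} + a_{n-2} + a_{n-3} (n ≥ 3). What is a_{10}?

The ordinary generating function has denominator 1 - 3t - t^2 - t^3.
Iterating the recurrence: a_0,…,a_{10} = 4, 3, 3, 16, 54, 181, 613, 2074, 7016, 23735, 80295.

80295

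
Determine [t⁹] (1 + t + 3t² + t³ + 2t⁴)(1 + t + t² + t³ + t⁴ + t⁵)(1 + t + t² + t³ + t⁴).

(1 + t + 3t² + t³ + 2t⁴) has coefficients 1,1,3,1,2 for degrees 0…4.
(1 + t + t² + t³ + t⁴ + t⁵) has coefficients 1,1,1,1,1,1,0,0,0,0 for degrees 0…9.
Finally multiplying by (1 + t + t² + t³ + t⁴), the product of all factors after the first has coefficients 1,2,3,4,5,5,4,3,2,1 for degrees 0…9.
[t⁹] = 1·1 + 1·2 + 3·3 + 1·4 + 2·5 = 26.

26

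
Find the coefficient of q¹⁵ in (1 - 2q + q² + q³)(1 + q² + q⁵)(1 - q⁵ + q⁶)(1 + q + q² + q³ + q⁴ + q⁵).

(1 - 2q + q² + q³) has coefficients 1,-2,1,1 for degrees 0…3.
(1 + q² + q⁵) has coefficients 1,0,1,0,0,1,0,0,0,0,0,0,0,0,0,0 for degrees 0…15.
Multiplying by (1 - q⁵ + q⁶) gives running coefficients 1,0,1,0,0,0,1,-1,1,0,-1,1,0,0,0,0 for degrees 0…15.
Finally multiplying by (1 + q + q² + q³ + q⁴ + q⁵), the product of all factors after the first has coefficients 1,1,2,2,2,2,2,1,1,1,0,1,0,1,0,0 for degrees 0…15.
[q¹⁵] = 1·0 − 2·0 + 1·1 + 1·0 = 1.

1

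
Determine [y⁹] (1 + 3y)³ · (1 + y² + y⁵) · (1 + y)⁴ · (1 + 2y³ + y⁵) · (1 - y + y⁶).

(1 + 3y)³ has coefficients 1,9,27,27 for degrees 0…3.
(1 + y² + y⁵) has coefficients 1,0,1,0,0,1,0,0,0,0 for degrees 0…9.
Multiplying by (1 + y)⁴ gives running coefficients 1,4,7,8,7,5,5,6,4,1 for degrees 0…9.
Multiplying by (1 + 2y³ + y⁵) gives running coefficients 1,4,7,10,15,20,25,27,22,18 for degrees 0…9.
Finally multiplying by (1 - y + y⁶), the product of all factors after the first has coefficients 1,3,3,3,5,5,6,6,2,6 for degrees 0…9.
[y⁹] = 1·6 + 9·2 + 27·6 + 27·6 = 348.

348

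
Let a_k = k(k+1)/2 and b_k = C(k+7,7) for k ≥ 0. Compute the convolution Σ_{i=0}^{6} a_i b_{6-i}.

3003

The convolution is the x^6 coefficient of A(x)B(x).
Σ = 0·1716 + 1·792 + 3·330 + 6·120 + 10·36 + 15·8 + 21·1 = 3003.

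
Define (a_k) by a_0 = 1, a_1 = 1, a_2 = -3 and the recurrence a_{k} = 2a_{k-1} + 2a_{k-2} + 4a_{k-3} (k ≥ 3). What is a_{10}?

-3344

The ordinary generating function has denominator 1 - 2t - 2t^2 - 4t^3.
Iterating the recurrence: a_0,…,a_{10} = 1, 1, -3, 0, -2, -16, -36, -112, -360, -1088, -3344.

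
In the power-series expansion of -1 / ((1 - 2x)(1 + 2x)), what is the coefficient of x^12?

-4096

Partial fractions give a closed form: a_n = (-1/2)·2^n + (-1/2)·(-2)^n.
At n = 12: a_12 = -4096.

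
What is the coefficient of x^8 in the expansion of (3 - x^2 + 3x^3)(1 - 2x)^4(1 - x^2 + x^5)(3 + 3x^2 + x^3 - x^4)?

-64

(3 - x^2 + 3x^3) has coefficients 3,0,-1,3 for degrees 0…3.
(1 - 2x)^4 has coefficients 1,-8,24,-32,16,0,0,0,0 for degrees 0…8.
Multiplying by (1 - x^2 + x^5) gives running coefficients 1,-8,23,-24,-8,33,-24,24,-32 for degrees 0…8.
Finally multiplying by (3 + 3x^2 + x^3 - x^4), the product of all factors after the first has coefficients 3,-24,72,-95,36,58,-143,187,-127 for degrees 0…8.
[x^8] = 3·(-127) − 1·(-143) + 3·58 = -64.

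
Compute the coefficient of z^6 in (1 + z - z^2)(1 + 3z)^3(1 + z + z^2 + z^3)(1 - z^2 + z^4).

-26

(1 + z - z^2) has coefficients 1,1,-1 for degrees 0…2.
(1 + 3z)^3 has coefficients 1,9,27,27,0,0,0 for degrees 0…6.
Multiplying by (1 + z + z^2 + z^3) gives running coefficients 1,10,37,64,63,54,27 for degrees 0…6.
Finally multiplying by (1 - z^2 + z^4), the product of all factors after the first has coefficients 1,10,36,54,27,0,1 for degrees 0…6.
[z^6] = 1·1 + 1·0 − 1·27 = -26.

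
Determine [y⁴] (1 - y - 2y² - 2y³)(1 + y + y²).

(1 - y - 2y² - 2y³) has coefficients 1,-1,-2,-2 for degrees 0…3.
(1 + y + y²) has coefficients 1,1,1,0,0 for degrees 0…4.
[y⁴] = 1·0 − 1·0 − 2·1 − 2·1 = -4.

-4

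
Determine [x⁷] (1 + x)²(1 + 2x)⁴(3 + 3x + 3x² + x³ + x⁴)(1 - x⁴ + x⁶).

47

(1 + x)² has coefficients 1,2,1 for degrees 0…2.
(1 + 2x)⁴ has coefficients 1,8,24,32,16,0,0,0 for degrees 0…7.
Multiplying by (3 + 3x + 3x² + x³ + x⁴) gives running coefficients 3,27,99,193,225,176,104,48 for degrees 0…7.
Finally multiplying by (1 - x⁴ + x⁶), the product of all factors after the first has coefficients 3,27,99,193,222,149,8,-118 for degrees 0…7.
[x⁷] = 1·(-118) + 2·8 + 1·149 = 47.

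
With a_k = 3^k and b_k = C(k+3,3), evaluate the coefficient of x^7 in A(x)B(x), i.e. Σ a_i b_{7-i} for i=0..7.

10974

This is [x^7] in the product of the two ordinary generating functions.
Σ = 1·120 + 3·84 + 9·56 + 27·35 + 81·20 + 243·10 + 729·4 + 2187·1 = 10974.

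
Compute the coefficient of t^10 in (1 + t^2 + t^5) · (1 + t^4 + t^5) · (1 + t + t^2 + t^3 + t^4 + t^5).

(1 + t^2 + t^5) has coefficients 1,0,1,0,0,1 for degrees 0…5.
(1 + t^4 + t^5) has coefficients 1,0,0,0,1,1,0,0,0,0,0 for degrees 0…10.
Finally multiplying by (1 + t + t^2 + t^3 + t^4 + t^5), the product of all factors after the first has coefficients 1,1,1,1,2,3,2,2,2,2,1 for degrees 0…10.
[t^10] = 1·1 + 1·2 + 1·3 = 6.

6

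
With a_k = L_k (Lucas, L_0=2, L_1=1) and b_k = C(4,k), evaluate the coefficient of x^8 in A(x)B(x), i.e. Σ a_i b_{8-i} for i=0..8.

The convolution is the t^8 coefficient of A(t)B(t).
Σ = 2·0 + 1·0 + 3·0 + 4·0 + 7·1 + 11·4 + 18·6 + 29·4 + 47·1 = 322.

322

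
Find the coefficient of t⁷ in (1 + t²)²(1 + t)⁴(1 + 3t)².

160

(1 + t²)² has coefficients 1,0,2,0,1 for degrees 0…4.
(1 + t)⁴ has coefficients 1,4,6,4,1,0,0,0 for degrees 0…7.
Finally multiplying by (1 + 3t)², the product of all factors after the first has coefficients 1,10,39,76,79,42,9,0 for degrees 0…7.
[t⁷] = 1·0 + 2·42 + 1·76 = 160.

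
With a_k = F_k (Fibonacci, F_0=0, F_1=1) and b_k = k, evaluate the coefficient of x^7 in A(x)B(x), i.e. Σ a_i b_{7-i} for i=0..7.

The convolution is the t^7 coefficient of A(t)B(t).
Σ = 0·7 + 1·6 + 1·5 + 2·4 + 3·3 + 5·2 + 8·1 + 13·0 = 46.

46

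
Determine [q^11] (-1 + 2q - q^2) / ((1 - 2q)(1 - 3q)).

The denominator gives the recurrence a_n = 5a_(n−1) − 6a_(n−2) for n ≥ 3; the numerator fixes a_0 = -1, a_1 = -3, a_2 = -10.
Iterating: -1, -3, -10, -32, -100, -308, -940, -2852, -8620, -25988, -78220, -235172, so a_11 = -235172.

-235172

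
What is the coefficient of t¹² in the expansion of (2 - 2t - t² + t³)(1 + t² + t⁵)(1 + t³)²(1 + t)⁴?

-12

(2 - 2t - t² + t³) has coefficients 2,-2,-1,1 for degrees 0…3.
(1 + t² + t⁵) has coefficients 1,0,1,0,0,1,0,0,0,0,0,0,0 for degrees 0…12.
Multiplying by (1 + t³)² gives running coefficients 1,0,1,2,0,3,1,0,3,0,0,1,0 for degrees 0…12.
Finally multiplying by (1 + t)⁴, the product of all factors after the first has coefficients 1,4,7,10,15,19,22,24,21,19,19,13,7 for degrees 0…12.
[t¹²] = 2·7 − 2·13 − 1·19 + 1·19 = -12.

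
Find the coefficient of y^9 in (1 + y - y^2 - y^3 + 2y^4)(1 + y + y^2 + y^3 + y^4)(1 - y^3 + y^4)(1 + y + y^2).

3

(1 + y - y^2 - y^3 + 2y^4) has coefficients 1,1,-1,-1,2 for degrees 0…4.
(1 + y + y^2 + y^3 + y^4) has coefficients 1,1,1,1,1,0,0,0,0,0 for degrees 0…9.
Multiplying by (1 - y^3 + y^4) gives running coefficients 1,1,1,0,1,0,0,0,1,0 for degrees 0…9.
Finally multiplying by (1 + y + y^2), the product of all factors after the first has coefficients 1,2,3,2,2,1,1,0,1,1 for degrees 0…9.
[y^9] = 1·1 + 1·1 − 1·0 − 1·1 + 2·1 = 3.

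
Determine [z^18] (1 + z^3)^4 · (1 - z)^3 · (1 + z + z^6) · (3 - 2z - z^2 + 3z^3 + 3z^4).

34

(1 + z^3)^4 has coefficients 1,0,0,4,0,0,6,0,0,4,0,0,1 for degrees 0…12.
(1 - z)^3 has coefficients 1,-3,3,-1,0,0,0,0,0,0,0,0,0,0,0,0,0,0,0 for degrees 0…18.
Multiplying by (1 + z + z^6) gives running coefficients 1,-2,0,2,-1,0,1,-3,3,-1,0,0,0,0,0,0,0,0,0 for degrees 0…18.
Finally multiplying by (3 - 2z - z^2 + 3z^3 + 3z^4), the product of all factors after the first has coefficients 3,-8,3,11,-10,-6,10,-8,11,-3,-7,1,6,-3,0,0,0,0,0 for degrees 0…18.
[z^18] = 1·0 + 4·0 + 6·6 + 4·(-3) + 1·10 = 34.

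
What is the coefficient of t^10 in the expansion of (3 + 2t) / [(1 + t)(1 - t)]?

The denominator gives the recurrence a_n = a_(n−2) for n ≥ 2; the numerator fixes a_0 = 3, a_1 = 2.
Iterating: 3, 2, 3, 2, 3, 2, 3, 2, 3, 2, 3, so a_10 = 3.

3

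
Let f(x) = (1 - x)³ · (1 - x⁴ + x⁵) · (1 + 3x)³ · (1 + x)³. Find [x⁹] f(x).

-51

(1 - x)³ has coefficients 1,-3,3,-1 for degrees 0…3.
(1 - x⁴ + x⁵) has coefficients 1,0,0,0,-1,1,0,0,0,0 for degrees 0…9.
Multiplying by (1 + 3x)³ gives running coefficients 1,9,27,27,-1,-8,-18,0,27,0 for degrees 0…9.
Finally multiplying by (1 + x)³, the product of all factors after the first has coefficients 1,12,57,136,170,97,-18,-79,-35,63 for degrees 0…9.
[x⁹] = 1·63 − 3·(-35) + 3·(-79) − 1·(-18) = -51.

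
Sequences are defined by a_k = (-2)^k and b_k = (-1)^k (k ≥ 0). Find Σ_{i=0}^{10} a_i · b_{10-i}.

2047

This is [x^10] in the product of the two ordinary generating functions.
Σ = 1·1 − 2·(-1) + 4·1 − 8·(-1) + 16·1 − 32·(-1) + 64·1 − 128·(-1) + 256·1 − 512·(-1) + 1024·1 = 2047.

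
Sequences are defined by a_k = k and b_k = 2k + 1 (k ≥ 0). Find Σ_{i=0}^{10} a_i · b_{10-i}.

The convolution is the t^10 coefficient of A(t)B(t).
Σ = 0·21 + 1·19 + 2·17 + 3·15 + 4·13 + 5·11 + 6·9 + 7·7 + 8·5 + 9·3 + 10·1 = 385.

385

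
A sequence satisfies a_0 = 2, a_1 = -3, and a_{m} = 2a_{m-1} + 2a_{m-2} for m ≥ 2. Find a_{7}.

-504

The ordinary generating function has denominator 1 - 2z - 2z^2.
Iterating the recurrence: a_0,…,a_{7} = 2, -3, -2, -10, -24, -68, -184, -504.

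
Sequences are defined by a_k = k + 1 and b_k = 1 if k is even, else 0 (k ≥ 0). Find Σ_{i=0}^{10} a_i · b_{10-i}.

Write out a_i and b_{10-i} for i = 0,…,10 and sum the products.
Σ = 1·1 + 2·0 + 3·1 + 4·0 + 5·1 + 6·0 + 7·1 + 8·0 + 9·1 + 10·0 + 11·1 = 36.

36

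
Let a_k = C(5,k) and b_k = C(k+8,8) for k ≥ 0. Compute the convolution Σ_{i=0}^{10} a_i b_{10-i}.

374660

Write out a_i and b_{10-i} for i = 0,…,10 and sum the products.
Σ = 1·43758 + 5·24310 + 10·12870 + 10·6435 + 5·3003 + 1·1287 + 0·495 + 0·165 + 0·45 + 0·9 + 0·1 = 374660.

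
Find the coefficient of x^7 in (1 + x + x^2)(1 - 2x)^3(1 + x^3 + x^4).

2

(1 + x + x^2) has coefficients 1,1,1 for degrees 0…2.
(1 - 2x)^3 has coefficients 1,-6,12,-8,0,0,0,0 for degrees 0…7.
Finally multiplying by (1 + x^3 + x^4), the product of all factors after the first has coefficients 1,-6,12,-7,-5,6,4,-8 for degrees 0…7.
[x^7] = 1·(-8) + 1·4 + 1·6 = 2.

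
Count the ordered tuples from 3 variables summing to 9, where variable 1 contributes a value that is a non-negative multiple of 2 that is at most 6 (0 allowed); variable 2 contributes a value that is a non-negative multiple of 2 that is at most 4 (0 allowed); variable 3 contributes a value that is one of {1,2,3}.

5

The generating function for the choices is (1 + z² + z⁴ + z⁶)·(1 + z² + z⁴)·(z + z² + z³); the count is [z⁹].
(1 + z² + z⁴ + z⁶) has coefficients 1,0,1,0,1,0,1 for degrees 0…6.
(1 + z² + z⁴) has coefficients 1,0,1,0,1,0,0,0,0,0 for degrees 0…9.
Finally multiplying by (z + z² + z³), the product of all factors after the first has coefficients 0,1,1,2,1,2,1,1,0,0 for degrees 0…9.
[z⁹] = 1·0 + 1·1 + 1·2 + 1·2 = 5.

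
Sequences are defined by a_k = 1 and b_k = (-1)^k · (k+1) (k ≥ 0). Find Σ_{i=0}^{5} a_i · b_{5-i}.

-3

Write out a_i and b_{5-i} for i = 0,…,5 and sum the products.
Σ = 1·(-6) + 1·5 + 1·(-4) + 1·3 + 1·(-2) + 1·1 = -3.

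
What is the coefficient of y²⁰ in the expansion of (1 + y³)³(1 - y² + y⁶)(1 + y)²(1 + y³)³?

(1 + y³)³ has coefficients 1,0,0,3,0,0,3,0,0,1 for degrees 0…9.
(1 - y² + y⁶) has coefficients 1,0,-1,0,0,0,1,0,0,0,0,0,0,0,0,0,0,0,0,0,0 for degrees 0…20.
Multiplying by (1 + y)² gives running coefficients 1,2,0,-2,-1,0,1,2,1,0,0,0,0,0,0,0,0,0,0,0,0 for degrees 0…20.
Finally multiplying by (1 + y³)³, the product of all factors after the first has coefficients 1,2,0,1,5,0,-2,5,1,-2,5,3,1,5,3,1,2,1,0,0,0 for degrees 0…20.
[y²⁰] = 1·0 + 3·1 + 3·3 + 1·3 = 15.

15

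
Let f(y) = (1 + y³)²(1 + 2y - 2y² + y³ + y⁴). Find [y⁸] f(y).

(1 + y³)² has coefficients 1,0,0,2,0,0,1 for degrees 0…6.
(1 + 2y - 2y² + y³ + y⁴) has coefficients 1,2,-2,1,1,0,0,0,0 for degrees 0…8.
[y⁸] = 1·0 + 2·0 + 1·(-2) = -2.

-2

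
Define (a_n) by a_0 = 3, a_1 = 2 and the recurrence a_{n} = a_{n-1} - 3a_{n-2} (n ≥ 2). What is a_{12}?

-1957

The ordinary generating function has denominator 1 - x + 3x^2.
Iterating the recurrence: a_0,…,a_{12} = 3, 2, -7, -13, 8, 47, 23, -118, -187, 167, 728, 227, -1957.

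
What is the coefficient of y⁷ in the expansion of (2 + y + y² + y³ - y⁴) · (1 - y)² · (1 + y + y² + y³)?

0

(2 + y + y² + y³ - y⁴) has coefficients 2,1,1,1,-1 for degrees 0…4.
(1 - y)² has coefficients 1,-2,1,0,0,0,0,0 for degrees 0…7.
Finally multiplying by (1 + y + y² + y³), the product of all factors after the first has coefficients 1,-1,0,0,-1,1,0,0 for degrees 0…7.
[y⁷] = 2·0 + 1·0 + 1·1 + 1·(-1) − 1·0 = 0.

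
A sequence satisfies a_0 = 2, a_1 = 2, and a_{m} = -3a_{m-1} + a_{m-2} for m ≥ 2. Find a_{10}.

The ordinary generating function has denominator 1 + 3x - x^2.
Iterating the recurrence: a_0,…,a_{10} = 2, 2, -4, 14, -46, 152, -502, 1658, -5476, 18086, -59734.

-59734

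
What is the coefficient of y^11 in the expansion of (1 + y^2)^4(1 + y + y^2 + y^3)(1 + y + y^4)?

(1 + y^2)^4 has coefficients 1,0,4,0,6,0,4,0,1 for degrees 0…8.
(1 + y + y^2 + y^3) has coefficients 1,1,1,1,0,0,0,0,0,0,0,0 for degrees 0…11.
Finally multiplying by (1 + y + y^4), the product of all factors after the first has coefficients 1,2,2,2,2,1,1,1,0,0,0,0 for degrees 0…11.
[y^11] = 1·0 + 4·0 + 6·1 + 4·1 + 1·2 = 12.

12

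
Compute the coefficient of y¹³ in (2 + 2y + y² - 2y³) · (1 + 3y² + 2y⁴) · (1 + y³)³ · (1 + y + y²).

(2 + 2y + y² - 2y³) has coefficients 2,2,1,-2 for degrees 0…3.
(1 + 3y² + 2y⁴) has coefficients 1,0,3,0,2,0,0,0,0,0,0,0,0,0 for degrees 0…13.
Multiplying by (1 + y³)³ gives running coefficients 1,0,3,3,2,9,3,6,9,1,6,3,0,2 for degrees 0…13.
Finally multiplying by (1 + y + y²), the product of all factors after the first has coefficients 1,1,4,6,8,14,14,18,18,16,16,10,9,5 for degrees 0…13.
[y¹³] = 2·5 + 2·9 + 1·10 − 2·16 = 6.

6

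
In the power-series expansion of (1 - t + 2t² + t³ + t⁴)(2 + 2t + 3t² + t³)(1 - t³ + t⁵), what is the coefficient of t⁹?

5

(1 - t + 2t² + t³ + t⁴) has coefficients 1,-1,2,1,1 for degrees 0…4.
(2 + 2t + 3t² + t³) has coefficients 2,2,3,1,0,0,0,0,0,0 for degrees 0…9.
Finally multiplying by (1 - t³ + t⁵), the product of all factors after the first has coefficients 2,2,3,-1,-2,-1,1,3,1,0 for degrees 0…9.
[t⁹] = 1·0 − 1·1 + 2·3 + 1·1 + 1·(-1) = 5.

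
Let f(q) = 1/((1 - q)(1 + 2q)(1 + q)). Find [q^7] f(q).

-170

Partial fractions give a closed form: a_n = (1/6)·1^n + (4/3)·(-2)^n + (-1/2)·(-1)^n.
At n = 7: a_7 = -170.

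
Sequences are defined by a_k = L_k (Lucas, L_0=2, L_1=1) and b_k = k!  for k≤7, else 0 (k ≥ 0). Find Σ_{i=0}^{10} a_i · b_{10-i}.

Write out a_i and b_{10-i} for i = 0,…,10 and sum the products.
Σ = 2·0 + 1·0 + 3·0 + 4·5040 + 7·720 + 11·120 + 18·24 + 29·6 + 47·2 + 76·1 + 123·1 = 27419.

27419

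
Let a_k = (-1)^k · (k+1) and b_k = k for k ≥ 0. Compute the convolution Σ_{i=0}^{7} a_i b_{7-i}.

This is [x^7] in the product of the two ordinary generating functions.
Σ = 1·7 − 2·6 + 3·5 − 4·4 + 5·3 − 6·2 + 7·1 − 8·0 = 4.

4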